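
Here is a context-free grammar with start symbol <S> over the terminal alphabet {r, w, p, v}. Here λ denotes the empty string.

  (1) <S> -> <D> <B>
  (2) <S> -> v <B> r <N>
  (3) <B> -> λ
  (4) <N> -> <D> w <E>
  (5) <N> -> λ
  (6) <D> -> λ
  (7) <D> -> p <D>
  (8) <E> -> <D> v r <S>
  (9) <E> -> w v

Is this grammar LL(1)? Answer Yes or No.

FIRST(<S>) = {λ, p, v}
FIRST(<B>) = {λ}
FIRST(<N>) = {λ, p, w}
FIRST(<D>) = {λ, p}
FIRST(<E>) = {p, v, w}
FOLLOW(<S>) = {$}
FOLLOW(<B>) = {$, r}
FOLLOW(<N>) = {$}
FOLLOW(<D>) = {$, v, w}
FOLLOW(<E>) = {$}
Each cell of M receives at most one production.

Yes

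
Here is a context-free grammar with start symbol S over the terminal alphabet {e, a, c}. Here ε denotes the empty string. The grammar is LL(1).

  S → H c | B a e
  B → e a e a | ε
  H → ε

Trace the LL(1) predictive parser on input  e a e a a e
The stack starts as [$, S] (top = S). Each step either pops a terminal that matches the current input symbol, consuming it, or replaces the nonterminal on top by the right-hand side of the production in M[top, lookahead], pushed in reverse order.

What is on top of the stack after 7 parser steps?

e

     Stack          Input          Action
  1  $ S            e a e a a e $  expand S → B a e
  2  $ e a B        e a e a a e $  expand B → e a e a
  3  $ e a a e a e  e a e a a e $  match e
  4  $ e a a e a    a e a a e $    match a
  5  $ e a a e      e a a e $      match e
  6  $ e a a        a a e $        match a
  7  $ e a          a e $          match a
Stack after step 7: $ e (top = e).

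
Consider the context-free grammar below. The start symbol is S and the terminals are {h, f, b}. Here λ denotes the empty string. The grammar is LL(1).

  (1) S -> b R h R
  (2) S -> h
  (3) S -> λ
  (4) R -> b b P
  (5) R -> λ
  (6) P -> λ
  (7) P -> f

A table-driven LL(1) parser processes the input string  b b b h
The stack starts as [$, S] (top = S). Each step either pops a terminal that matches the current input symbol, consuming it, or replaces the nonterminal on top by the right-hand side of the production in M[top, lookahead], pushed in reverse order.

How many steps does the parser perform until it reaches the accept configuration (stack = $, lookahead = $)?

8

     Stack        Input      Action
  1  $ S          b b b h $  expand S -> b R h R
  2  $ R h R b    b b b h $  match b
  3  $ R h R      b b h $    expand R -> b b P
  4  $ R h P b b  b b h $    match b
  5  $ R h P b    b h $      match b
  6  $ R h P      h $        expand P -> λ
  7  $ R h        h $        match h
  8  $ R          $          expand R -> λ
Accept reached after 8 steps.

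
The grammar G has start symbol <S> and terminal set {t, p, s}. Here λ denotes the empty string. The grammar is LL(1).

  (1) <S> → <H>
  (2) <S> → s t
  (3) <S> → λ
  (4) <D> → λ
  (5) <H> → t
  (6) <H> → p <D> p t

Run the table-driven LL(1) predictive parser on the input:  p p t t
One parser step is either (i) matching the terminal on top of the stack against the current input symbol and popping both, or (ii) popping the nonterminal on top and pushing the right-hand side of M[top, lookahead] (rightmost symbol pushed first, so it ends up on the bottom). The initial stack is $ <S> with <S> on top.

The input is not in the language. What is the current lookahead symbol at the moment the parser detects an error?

step 1: stack=$ <S>  input=p p t t $  — expand <S> → <H>
step 2: stack=$ <H>  input=p p t t $  — expand <H> → p <D> p t
step 3: stack=$ t p <D> p  input=p p t t $  — match p
step 4: stack=$ t p <D>  input=p t t $  — expand <D> → λ
step 5: stack=$ t p  input=p t t $  — match p
step 6: stack=$ t  input=t t $  — match t
step 7: stack=$  input=t $  — error: stack empty but input remains

t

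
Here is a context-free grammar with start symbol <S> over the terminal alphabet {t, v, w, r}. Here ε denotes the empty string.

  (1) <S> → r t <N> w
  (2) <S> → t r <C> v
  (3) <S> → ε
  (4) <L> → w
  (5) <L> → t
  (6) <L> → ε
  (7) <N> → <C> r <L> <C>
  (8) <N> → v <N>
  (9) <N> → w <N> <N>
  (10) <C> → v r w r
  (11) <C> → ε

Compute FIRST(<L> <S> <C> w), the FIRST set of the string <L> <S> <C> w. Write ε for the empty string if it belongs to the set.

{r, t, v, w}

FIRST(<S>): from <S>→r t <N> w we get {r}; from <S>→t r <C> v we get {t}; from <S>→ε we get {ε}. So FIRST(<S>) = {ε, r, t}.
FIRST(<L>): from <L>→w we get {w}; from <L>→t we get {t}; from <L>→ε we get {ε}. So FIRST(<L>) = {ε, t, w}.
FIRST(<C>): from <C>→v r w r we get {v}; from <C>→ε we get {ε}. So FIRST(<C>) = {ε, v}.
FIRST(<N>): from <N>→<C> r <L> <C> we get {r, v}; from <N>→v <N> we get {v}; from <N>→w <N> <N> we get {w}. So FIRST(<N>) = {r, v, w}.
FIRST(<L> <S> <C> w): take FIRST of each symbol in turn, carrying on past any symbol whose FIRST contains ε; result {r, t, v, w}.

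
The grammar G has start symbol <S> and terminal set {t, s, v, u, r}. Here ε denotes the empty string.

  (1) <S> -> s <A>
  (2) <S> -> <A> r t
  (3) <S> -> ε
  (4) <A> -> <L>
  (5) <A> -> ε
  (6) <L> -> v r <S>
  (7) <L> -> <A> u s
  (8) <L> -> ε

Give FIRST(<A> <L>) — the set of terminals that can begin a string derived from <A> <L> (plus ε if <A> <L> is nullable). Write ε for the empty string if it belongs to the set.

{ε, u, v}

FIRST(<S>) = {ε, r, s, u, v}  (via <A> r t)
FIRST(<A>) = {ε, u, v}  (via <L>)
FIRST(<L>) = {ε, u, v}  (via <A> u s)
FIRST(<A> <L>): take FIRST of each symbol in turn, carrying on past any symbol whose FIRST contains ε; result {ε, u, v}.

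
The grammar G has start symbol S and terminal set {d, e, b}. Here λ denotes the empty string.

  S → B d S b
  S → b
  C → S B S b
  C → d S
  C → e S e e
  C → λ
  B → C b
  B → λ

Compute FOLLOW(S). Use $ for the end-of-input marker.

FIRST(S) = {b, d, e}  (via B d S b)
FIRST(C) = {λ, b, d, e}  (via S B S b)
FIRST(B) = {λ, b, d, e}  (via C b)
FOLLOW(S) includes $ since S is the start symbol.
FOLLOW(C): in B→C b, C is followed by b with FIRST {b}. Thus FOLLOW(C) = {b}.
FOLLOW(S): in S→B d S b, S is followed by b with FIRST {b}; in C→S B S b (occurrence 1), S is followed by B S b with FIRST {b, d, e}; in C→S B S b (occurrence 2), S is followed by b with FIRST {b}; in C→d S, the suffix after S is empty, so FOLLOW(S) ⊇ FOLLOW(C) = {b}; in C→e S e e, S is followed by e e with FIRST {e}. Thus FOLLOW(S) = {$, b, d, e}.
FOLLOW(B): in S→B d S b, B is followed by d S b with FIRST {d}; in C→S B S b, B is followed by S b with FIRST {b, d, e}. Thus FOLLOW(B) = {b, d, e}.

{$, b, d, e}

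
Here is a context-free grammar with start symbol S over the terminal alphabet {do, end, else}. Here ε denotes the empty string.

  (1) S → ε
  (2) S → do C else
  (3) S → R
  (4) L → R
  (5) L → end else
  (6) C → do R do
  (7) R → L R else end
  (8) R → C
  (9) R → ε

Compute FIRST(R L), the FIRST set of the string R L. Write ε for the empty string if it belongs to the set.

{ε, do, else, end}

FIRST(C): from C→do R do we get {do}. So FIRST(C) = {do}.
FIRST(S): from S→ε we get {ε}; from S→do C else we get {do}; from S→R we get {ε, do, else, end}. So FIRST(S) = {ε, do, else, end}.
FIRST(L): from L→R we get {ε, do, else, end}; from L→end else we get {end}. So FIRST(L) = {ε, do, else, end}.
FIRST(R): from R→L R else end we get {do, else, end}; from R→C we get {do}; from R→ε we get {ε}. So FIRST(R) = {ε, do, else, end}.
FIRST(R L): take FIRST of each symbol in turn, carrying on past any symbol whose FIRST contains ε; result {ε, do, else, end}.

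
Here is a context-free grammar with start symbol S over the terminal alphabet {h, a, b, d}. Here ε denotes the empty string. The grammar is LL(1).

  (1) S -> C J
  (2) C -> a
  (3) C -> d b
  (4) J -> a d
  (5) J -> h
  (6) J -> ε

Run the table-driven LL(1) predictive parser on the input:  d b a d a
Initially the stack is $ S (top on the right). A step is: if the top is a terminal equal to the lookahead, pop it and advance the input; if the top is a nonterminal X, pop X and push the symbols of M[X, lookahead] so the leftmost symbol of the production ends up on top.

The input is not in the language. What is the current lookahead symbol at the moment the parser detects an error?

a

     Stack    Input        Action
  1  $ S      d b a d a $  expand S -> C J
  2  $ J C    d b a d a $  expand C -> d b
  3  $ J b d  d b a d a $  match d
  4  $ J b    b a d a $    match b
  5  $ J      a d a $      expand J -> a d
  6  $ d a    a d a $      match a
  7  $ d      d a $        match d
  8  $        a $          error: stack empty but input remains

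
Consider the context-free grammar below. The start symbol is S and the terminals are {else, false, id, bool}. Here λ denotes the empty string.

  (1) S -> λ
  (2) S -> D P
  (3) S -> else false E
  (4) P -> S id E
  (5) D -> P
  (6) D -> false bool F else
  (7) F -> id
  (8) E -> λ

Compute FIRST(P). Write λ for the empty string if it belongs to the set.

{else, false, id}

FIRST(F) = {id}
FIRST(E) = {λ}
FIRST(S) = {λ, else, false, id}  (via D P)
FIRST(P) = {else, false, id}  (via S id E)
FIRST(D) = {else, false, id}  (via P)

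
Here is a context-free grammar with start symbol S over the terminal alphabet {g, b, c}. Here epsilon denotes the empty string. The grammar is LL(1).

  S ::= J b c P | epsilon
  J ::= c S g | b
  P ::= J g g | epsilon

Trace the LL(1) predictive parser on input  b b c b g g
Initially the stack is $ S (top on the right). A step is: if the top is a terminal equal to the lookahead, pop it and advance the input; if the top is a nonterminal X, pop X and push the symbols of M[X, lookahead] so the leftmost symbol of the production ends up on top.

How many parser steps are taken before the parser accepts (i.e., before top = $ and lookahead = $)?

10

step 1: stack=$ S  input=b b c b g g $  — expand S ::= J b c P
step 2: stack=$ P c b J  input=b b c b g g $  — expand J ::= b
step 3: stack=$ P c b b  input=b b c b g g $  — match b
step 4: stack=$ P c b  input=b c b g g $  — match b
step 5: stack=$ P c  input=c b g g $  — match c
step 6: stack=$ P  input=b g g $  — expand P ::= J g g
step 7: stack=$ g g J  input=b g g $  — expand J ::= b
step 8: stack=$ g g b  input=b g g $  — match b
step 9: stack=$ g g  input=g g $  — match g
step 10: stack=$ g  input=g $  — match g
Accept reached after 10 steps.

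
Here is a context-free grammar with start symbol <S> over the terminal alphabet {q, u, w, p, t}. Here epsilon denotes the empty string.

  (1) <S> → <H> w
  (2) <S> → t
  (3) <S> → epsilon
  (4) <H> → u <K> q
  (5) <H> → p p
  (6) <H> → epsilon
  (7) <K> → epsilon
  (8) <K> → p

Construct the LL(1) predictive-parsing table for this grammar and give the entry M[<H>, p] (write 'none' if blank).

FIRST(<H>) = {epsilon, p, u}
FIRST(<K>) = {epsilon, p}
FIRST(<S>) = {epsilon, p, t, u, w}  (via <H> w)
FOLLOW(<S>) includes $ since <S> is the start symbol.
FOLLOW(<H>): in <S>→<H> w, <H> is followed by w with FIRST {w}. Thus FOLLOW(<H>) = {w}.
For <H> → u <K> q: FIRST(u <K> q) = {u}, so it goes in M[<H>, t] for t ∈ {u}.
For <H> → p p: FIRST(p p) = {p}, so it goes in M[<H>, t] for t ∈ {p}.
For <H> → epsilon: FIRST(epsilon) = {epsilon}, so it goes in M[<H>, t] for t ∈ {}; since epsilon ∈ FIRST, also for every t ∈ FOLLOW(<H>) = {w}.

<H> → p p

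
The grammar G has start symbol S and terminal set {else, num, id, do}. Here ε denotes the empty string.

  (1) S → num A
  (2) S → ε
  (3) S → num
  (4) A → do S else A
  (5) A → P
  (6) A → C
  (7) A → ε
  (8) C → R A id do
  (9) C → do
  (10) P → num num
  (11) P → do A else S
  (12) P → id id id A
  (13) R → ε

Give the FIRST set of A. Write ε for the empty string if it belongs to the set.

FIRST(S): from S→num A we get {num}; from S→ε we get {ε}; from S→num we get {num}. So FIRST(S) = {ε, num}.
FIRST(P): from P→num num we get {num}; from P→do A else S we get {do}; from P→id id id A we get {id}. So FIRST(P) = {do, id, num}.
FIRST(R): from R→ε we get {ε}. So FIRST(R) = {ε}.
FIRST(A): from A→do S else A we get {do}; from A→P we get {do, id, num}; from A→C we get {do, id, num}; from A→ε we get {ε}. So FIRST(A) = {ε, do, id, num}.
FIRST(C): from C→R A id do we get {do, id, num}; from C→do we get {do}. So FIRST(C) = {do, id, num}.

{ε, do, id, num}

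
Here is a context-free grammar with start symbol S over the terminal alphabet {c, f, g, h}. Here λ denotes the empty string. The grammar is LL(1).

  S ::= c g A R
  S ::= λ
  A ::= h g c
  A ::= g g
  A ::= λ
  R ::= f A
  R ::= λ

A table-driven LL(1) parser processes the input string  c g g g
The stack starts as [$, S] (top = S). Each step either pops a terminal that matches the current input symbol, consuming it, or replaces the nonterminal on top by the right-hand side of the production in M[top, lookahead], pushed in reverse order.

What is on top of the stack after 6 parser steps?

R

     Stack      Input      Action
  1  $ S        c g g g $  expand S ::= c g A R
  2  $ R A g c  c g g g $  match c
  3  $ R A g    g g g $    match g
  4  $ R A      g g $      expand A ::= g g
  5  $ R g g    g g $      match g
  6  $ R g      g $        match g
Stack after step 6: $ R (top = R).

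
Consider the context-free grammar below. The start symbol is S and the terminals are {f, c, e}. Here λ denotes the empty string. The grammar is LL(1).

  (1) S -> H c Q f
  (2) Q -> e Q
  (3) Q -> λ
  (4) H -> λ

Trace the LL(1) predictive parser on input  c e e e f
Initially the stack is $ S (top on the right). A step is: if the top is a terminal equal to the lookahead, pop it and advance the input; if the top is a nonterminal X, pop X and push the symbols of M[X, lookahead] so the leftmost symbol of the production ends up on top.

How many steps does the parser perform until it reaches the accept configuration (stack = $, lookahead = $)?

11

step 1: stack=$ S  input=c e e e f $  — expand S -> H c Q f
step 2: stack=$ f Q c H  input=c e e e f $  — expand H -> λ
step 3: stack=$ f Q c  input=c e e e f $  — match c
step 4: stack=$ f Q  input=e e e f $  — expand Q -> e Q
step 5: stack=$ f Q e  input=e e e f $  — match e
step 6: stack=$ f Q  input=e e f $  — expand Q -> e Q
step 7: stack=$ f Q e  input=e e f $  — match e
step 8: stack=$ f Q  input=e f $  — expand Q -> e Q
step 9: stack=$ f Q e  input=e f $  — match e
step 10: stack=$ f Q  input=f $  — expand Q -> λ
step 11: stack=$ f  input=f $  — match f
Accept reached after 11 steps.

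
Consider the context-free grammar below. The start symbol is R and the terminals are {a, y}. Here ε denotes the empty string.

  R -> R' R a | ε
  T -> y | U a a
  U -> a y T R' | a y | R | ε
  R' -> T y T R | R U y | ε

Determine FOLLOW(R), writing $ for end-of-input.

{$, a, y}

FIRST(R): from R->R' R a we get {a, y}; from R->ε we get {ε}. So FIRST(R) = {ε, a, y}.
FIRST(U): from U->a y T R' we get {a}; from U->a y we get {a}; from U->R we get {ε, a, y}; from U->ε we get {ε}. So FIRST(U) = {ε, a, y}.
FIRST(T): from T->y we get {y}; from T->U a a we get {a, y}. So FIRST(T) = {a, y}.
FIRST(R'): from R'->T y T R we get {a, y}; from R'->R U y we get {a, y}; from R'->ε we get {ε}. So FIRST(R') = {ε, a, y}.
FOLLOW(R) includes $ since R is the start symbol.
FOLLOW(U): in T->U a a, U is followed by a a with FIRST {a}; in R'->R U y, U is followed by y with FIRST {y}. Thus FOLLOW(U) = {a, y}.
FOLLOW(R'): in R->R' R a, R' is followed by R a with FIRST {a, y}; in U->a y T R', the suffix after R' is empty, so FOLLOW(R') ⊇ FOLLOW(U) = {a, y}. Thus FOLLOW(R') = {a, y}.
FOLLOW(R): in R->R' R a, R is followed by a with FIRST {a}; in U->R, the suffix after R is empty, so FOLLOW(R) ⊇ FOLLOW(U) = {a, y}; in R'->T y T R, the suffix after R is empty, so FOLLOW(R) ⊇ FOLLOW(R') = {a, y}; in R'->R U y, R is followed by U y with FIRST {a, y}. Thus FOLLOW(R) = {$, a, y}.
FOLLOW(T): in U->a y T R', T is followed by R' with FIRST {ε, a, y}; in U->a y T R', the suffix after T is nullable, so FOLLOW(T) ⊇ FOLLOW(U) = {a, y}; in R'->T y T R (occurrence 1), T is followed by y T R with FIRST {y}; in R'->T y T R (occurrence 2), T is followed by R with FIRST {ε, a, y}; in R'->T y T R (occurrence 2), the suffix after T is nullable, so FOLLOW(T) ⊇ FOLLOW(R') = {a, y}. Thus FOLLOW(T) = {a, y}.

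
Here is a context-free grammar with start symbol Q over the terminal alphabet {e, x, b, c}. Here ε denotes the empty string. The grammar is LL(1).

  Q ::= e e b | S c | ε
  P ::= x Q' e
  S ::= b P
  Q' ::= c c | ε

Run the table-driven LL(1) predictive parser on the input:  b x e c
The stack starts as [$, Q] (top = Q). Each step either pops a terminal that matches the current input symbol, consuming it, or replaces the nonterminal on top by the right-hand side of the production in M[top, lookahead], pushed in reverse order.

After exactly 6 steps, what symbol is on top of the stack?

e

step 1: stack=$ Q  input=b x e c $  — expand Q ::= S c
step 2: stack=$ c S  input=b x e c $  — expand S ::= b P
step 3: stack=$ c P b  input=b x e c $  — match b
step 4: stack=$ c P  input=x e c $  — expand P ::= x Q' e
step 5: stack=$ c e Q' x  input=x e c $  — match x
step 6: stack=$ c e Q'  input=e c $  — expand Q' ::= ε
Stack after step 6: $ c e (top = e).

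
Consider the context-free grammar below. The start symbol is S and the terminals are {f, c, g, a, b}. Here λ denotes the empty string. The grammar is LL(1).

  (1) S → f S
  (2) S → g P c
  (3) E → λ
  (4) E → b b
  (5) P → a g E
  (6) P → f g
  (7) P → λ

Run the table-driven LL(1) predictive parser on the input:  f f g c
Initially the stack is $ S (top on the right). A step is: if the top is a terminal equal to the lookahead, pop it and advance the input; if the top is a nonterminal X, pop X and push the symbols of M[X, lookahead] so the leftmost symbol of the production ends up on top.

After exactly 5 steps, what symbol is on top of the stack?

     Stack  Input      Action
  1  $ S    f f g c $  expand S → f S
  2  $ S f  f f g c $  match f
  3  $ S    f g c $    expand S → f S
  4  $ S f  f g c $    match f
  5  $ S    g c $      expand S → g P c
Stack after step 5: $ c P g (top = g).

g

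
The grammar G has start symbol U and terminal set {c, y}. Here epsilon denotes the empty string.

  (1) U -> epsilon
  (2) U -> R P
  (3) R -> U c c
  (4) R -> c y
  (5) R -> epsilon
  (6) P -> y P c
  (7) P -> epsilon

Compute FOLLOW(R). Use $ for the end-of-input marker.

{$, c, y}

FIRST(P) = {epsilon, y}
FIRST(U) = {epsilon, c, y}  (via R P)
FIRST(R) = {epsilon, c, y}  (via U c c)
FOLLOW(U) includes $ since U is the start symbol.
FOLLOW(U): in R->U c c, U is followed by c c with FIRST {c}. Thus FOLLOW(U) = {$, c}.
FOLLOW(R): in U->R P, R is followed by P with FIRST {epsilon, y}; in U->R P, the suffix after R is nullable, so FOLLOW(R) ⊇ FOLLOW(U) = {$, c}. Thus FOLLOW(R) = {$, c, y}.
FOLLOW(P): in U->R P, the suffix after P is empty, so FOLLOW(P) ⊇ FOLLOW(U) = {$, c}; in P->y P c, P is followed by c with FIRST {c}. Thus FOLLOW(P) = {$, c}.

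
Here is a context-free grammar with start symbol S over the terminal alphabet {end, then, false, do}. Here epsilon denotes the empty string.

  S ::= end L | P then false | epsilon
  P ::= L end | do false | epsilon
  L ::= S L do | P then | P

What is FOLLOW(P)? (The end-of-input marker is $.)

FIRST(S): from S::=end L we get {end}; from S::=P then false we get {do, end, then}; from S::=epsilon we get {epsilon}. So FIRST(S) = {epsilon, do, end, then}.
FIRST(P): from P::=L end we get {do, end, then}; from P::=do false we get {do}; from P::=epsilon we get {epsilon}. So FIRST(P) = {epsilon, do, end, then}.
FIRST(L): from L::=S L do we get {do, end, then}; from L::=P then we get {do, end, then}; from L::=P we get {epsilon, do, end, then}. So FIRST(L) = {epsilon, do, end, then}.
FOLLOW(S) includes $ since S is the start symbol.
FOLLOW(S): in L::=S L do, S is followed by L do with FIRST {do, end, then}. Thus FOLLOW(S) = {$, do, end, then}.
FOLLOW(L): in S::=end L, the suffix after L is empty, so FOLLOW(L) ⊇ FOLLOW(S) = {$, do, end, then}; in P::=L end, L is followed by end with FIRST {end}; in L::=S L do, L is followed by do with FIRST {do}. Thus FOLLOW(L) = {$, do, end, then}.
FOLLOW(P): in S::=P then false, P is followed by then false with FIRST {then}; in L::=P then, P is followed by then with FIRST {then}; in L::=P, the suffix after P is empty, so FOLLOW(P) ⊇ FOLLOW(L) = {$, do, end, then}. Thus FOLLOW(P) = {$, do, end, then}.

{$, do, end, then}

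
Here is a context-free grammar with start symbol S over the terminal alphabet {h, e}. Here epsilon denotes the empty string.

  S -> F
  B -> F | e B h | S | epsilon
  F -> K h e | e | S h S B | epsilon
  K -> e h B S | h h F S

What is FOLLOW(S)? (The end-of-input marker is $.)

{$, e, h}

FIRST(K) = {e, h}
FIRST(S) = {epsilon, e, h}  (via F)
FIRST(F) = {epsilon, e, h}  (via K h e, S h S B)
FIRST(B) = {epsilon, e, h}  (via F, S)
FOLLOW(S) includes $ since S is the start symbol.
FOLLOW(K): in F->K h e, K is followed by h e with FIRST {h}. Thus FOLLOW(K) = {h}.
FOLLOW(S): in B->S, the suffix after S is empty, so FOLLOW(S) ⊇ FOLLOW(B) = {$, e, h}; in F->S h S B (occurrence 1), S is followed by h S B with FIRST {h}; in F->S h S B (occurrence 2), S is followed by B with FIRST {epsilon, e, h}; in F->S h S B (occurrence 2), the suffix after S is nullable, so FOLLOW(S) ⊇ FOLLOW(F) = {$, e, h}; in K->e h B S, the suffix after S is empty, so FOLLOW(S) ⊇ FOLLOW(K) = {h}; in K->h h F S, the suffix after S is empty, so FOLLOW(S) ⊇ FOLLOW(K) = {h}. Thus FOLLOW(S) = {$, e, h}.
FOLLOW(B): in B->e B h, B is followed by h with FIRST {h}; in F->S h S B, the suffix after B is empty, so FOLLOW(B) ⊇ FOLLOW(F) = {$, e, h}; in K->e h B S, B is followed by S with FIRST {epsilon, e, h}; in K->e h B S, the suffix after B is nullable, so FOLLOW(B) ⊇ FOLLOW(K) = {h}. Thus FOLLOW(B) = {$, e, h}.
FOLLOW(F): in S->F, the suffix after F is empty, so FOLLOW(F) ⊇ FOLLOW(S) = {$, e, h}; in B->F, the suffix after F is empty, so FOLLOW(F) ⊇ FOLLOW(B) = {$, e, h}; in K->h h F S, F is followed by S with FIRST {epsilon, e, h}; in K->h h F S, the suffix after F is nullable, so FOLLOW(F) ⊇ FOLLOW(K) = {h}. Thus FOLLOW(F) = {$, e, h}.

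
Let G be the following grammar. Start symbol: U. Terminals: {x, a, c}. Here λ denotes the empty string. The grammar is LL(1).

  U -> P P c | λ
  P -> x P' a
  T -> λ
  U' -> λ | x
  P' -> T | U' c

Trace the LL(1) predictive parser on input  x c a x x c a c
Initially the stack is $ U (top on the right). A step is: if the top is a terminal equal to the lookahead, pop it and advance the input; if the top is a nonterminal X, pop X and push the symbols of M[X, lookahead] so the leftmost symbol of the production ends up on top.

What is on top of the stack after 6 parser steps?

a

step 1: stack=$ U  input=x c a x x c a c $  — expand U -> P P c
step 2: stack=$ c P P  input=x c a x x c a c $  — expand P -> x P' a
step 3: stack=$ c P a P' x  input=x c a x x c a c $  — match x
step 4: stack=$ c P a P'  input=c a x x c a c $  — expand P' -> U' c
step 5: stack=$ c P a c U'  input=c a x x c a c $  — expand U' -> λ
step 6: stack=$ c P a c  input=c a x x c a c $  — match c
Stack after step 6: $ c P a (top = a).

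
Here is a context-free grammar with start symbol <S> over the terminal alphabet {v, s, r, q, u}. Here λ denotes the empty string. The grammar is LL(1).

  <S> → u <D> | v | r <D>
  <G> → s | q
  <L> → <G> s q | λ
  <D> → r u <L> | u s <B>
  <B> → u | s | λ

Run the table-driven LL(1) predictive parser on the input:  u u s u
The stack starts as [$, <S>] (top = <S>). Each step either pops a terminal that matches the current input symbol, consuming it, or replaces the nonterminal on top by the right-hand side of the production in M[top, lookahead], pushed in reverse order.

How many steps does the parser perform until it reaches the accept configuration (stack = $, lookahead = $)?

step 1: stack=$ <S>  input=u u s u $  — expand <S> → u <D>
step 2: stack=$ <D> u  input=u u s u $  — match u
step 3: stack=$ <D>  input=u s u $  — expand <D> → u s <B>
step 4: stack=$ <B> s u  input=u s u $  — match u
step 5: stack=$ <B> s  input=s u $  — match s
step 6: stack=$ <B>  input=u $  — expand <B> → u
step 7: stack=$ u  input=u $  — match u
Accept reached after 7 steps.

7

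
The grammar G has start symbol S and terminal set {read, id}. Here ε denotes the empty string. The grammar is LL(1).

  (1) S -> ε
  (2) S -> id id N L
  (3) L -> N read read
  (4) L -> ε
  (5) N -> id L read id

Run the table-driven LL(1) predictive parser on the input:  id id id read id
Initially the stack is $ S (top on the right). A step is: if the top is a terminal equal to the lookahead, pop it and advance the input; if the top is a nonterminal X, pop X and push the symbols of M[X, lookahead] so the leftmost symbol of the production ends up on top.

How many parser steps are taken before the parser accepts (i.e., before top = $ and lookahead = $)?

9

     Stack             Input               Action
  1  $ S               id id id read id $  expand S -> id id N L
  2  $ L N id id       id id id read id $  match id
  3  $ L N id          id id read id $     match id
  4  $ L N             id read id $        expand N -> id L read id
  5  $ L id read L id  id read id $        match id
  6  $ L id read L     read id $           expand L -> ε
  7  $ L id read       read id $           match read
  8  $ L id            id $                match id
  9  $ L               $                   expand L -> ε
Accept reached after 9 steps.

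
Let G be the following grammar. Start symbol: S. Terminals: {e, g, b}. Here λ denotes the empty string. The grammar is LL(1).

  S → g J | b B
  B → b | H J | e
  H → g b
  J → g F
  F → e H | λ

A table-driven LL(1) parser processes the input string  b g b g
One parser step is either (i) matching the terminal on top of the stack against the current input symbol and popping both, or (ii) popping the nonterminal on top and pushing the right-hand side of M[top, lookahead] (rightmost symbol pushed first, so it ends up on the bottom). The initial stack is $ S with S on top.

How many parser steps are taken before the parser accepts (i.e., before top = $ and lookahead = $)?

step 1: stack=$ S  input=b g b g $  — expand S → b B
step 2: stack=$ B b  input=b g b g $  — match b
step 3: stack=$ B  input=g b g $  — expand B → H J
step 4: stack=$ J H  input=g b g $  — expand H → g b
step 5: stack=$ J b g  input=g b g $  — match g
step 6: stack=$ J b  input=b g $  — match b
step 7: stack=$ J  input=g $  — expand J → g F
step 8: stack=$ F g  input=g $  — match g
step 9: stack=$ F  input=$  — expand F → λ
Accept reached after 9 steps.

9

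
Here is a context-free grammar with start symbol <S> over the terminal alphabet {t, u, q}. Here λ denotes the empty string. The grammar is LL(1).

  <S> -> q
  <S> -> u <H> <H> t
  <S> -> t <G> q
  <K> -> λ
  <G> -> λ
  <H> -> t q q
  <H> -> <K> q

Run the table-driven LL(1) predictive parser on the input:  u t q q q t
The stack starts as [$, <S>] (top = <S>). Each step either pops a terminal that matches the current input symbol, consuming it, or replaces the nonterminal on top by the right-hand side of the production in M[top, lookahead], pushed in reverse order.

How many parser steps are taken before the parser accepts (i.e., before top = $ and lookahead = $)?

10

step 1: stack=$ <S>  input=u t q q q t $  — expand <S> -> u <H> <H> t
step 2: stack=$ t <H> <H> u  input=u t q q q t $  — match u
step 3: stack=$ t <H> <H>  input=t q q q t $  — expand <H> -> t q q
step 4: stack=$ t <H> q q t  input=t q q q t $  — match t
step 5: stack=$ t <H> q q  input=q q q t $  — match q
step 6: stack=$ t <H> q  input=q q t $  — match q
step 7: stack=$ t <H>  input=q t $  — expand <H> -> <K> q
step 8: stack=$ t q <K>  input=q t $  — expand <K> -> λ
step 9: stack=$ t q  input=q t $  — match q
step 10: stack=$ t  input=t $  — match t
Accept reached after 10 steps.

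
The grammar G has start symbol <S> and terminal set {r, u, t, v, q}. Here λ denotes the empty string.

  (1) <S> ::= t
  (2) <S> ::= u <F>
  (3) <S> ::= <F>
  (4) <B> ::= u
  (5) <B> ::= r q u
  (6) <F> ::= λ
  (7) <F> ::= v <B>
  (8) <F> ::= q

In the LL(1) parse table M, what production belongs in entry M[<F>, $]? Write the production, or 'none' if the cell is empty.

FIRST(<B>) = {r, u}
FIRST(<F>) = {λ, q, v}
FIRST(<S>) = {λ, q, t, u, v}  (via <F>)
FOLLOW(<S>) includes $ since <S> is the start symbol.
FOLLOW(<S>): <S> appears on no right-hand side. Thus FOLLOW(<S>) = {$}.
FOLLOW(<F>): in <S>::=u <F>, the suffix after <F> is empty, so FOLLOW(<F>) ⊇ FOLLOW(<S>) = {$}; in <S>::=<F>, the suffix after <F> is empty, so FOLLOW(<F>) ⊇ FOLLOW(<S>) = {$}. Thus FOLLOW(<F>) = {$}.
For <F> ::= λ: FIRST(λ) = {λ}, so it goes in M[<F>, t] for t ∈ {}; since λ ∈ FIRST, also for every t ∈ FOLLOW(<F>) = {$}.
For <F> ::= v <B>: FIRST(v <B>) = {v}, so it goes in M[<F>, t] for t ∈ {v}.
For <F> ::= q: FIRST(q) = {q}, so it goes in M[<F>, t] for t ∈ {q}.

<F> ::= λ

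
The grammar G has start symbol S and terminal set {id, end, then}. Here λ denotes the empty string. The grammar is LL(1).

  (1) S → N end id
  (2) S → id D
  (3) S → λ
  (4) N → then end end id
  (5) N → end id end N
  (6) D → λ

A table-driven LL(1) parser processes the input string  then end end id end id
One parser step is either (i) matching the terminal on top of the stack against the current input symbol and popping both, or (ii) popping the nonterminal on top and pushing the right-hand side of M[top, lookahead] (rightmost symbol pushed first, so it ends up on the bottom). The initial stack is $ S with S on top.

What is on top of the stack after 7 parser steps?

id

     Stack                     Input                     Action
  1  $ S                       then end end id end id $  expand S → N end id
  2  $ id end N                then end end id end id $  expand N → then end end id
  3  $ id end id end end then  then end end id end id $  match then
  4  $ id end id end end       end end id end id $       match end
  5  $ id end id end           end id end id $           match end
  6  $ id end id               id end id $               match id
  7  $ id end                  end id $                  match end
Stack after step 7: $ id (top = id).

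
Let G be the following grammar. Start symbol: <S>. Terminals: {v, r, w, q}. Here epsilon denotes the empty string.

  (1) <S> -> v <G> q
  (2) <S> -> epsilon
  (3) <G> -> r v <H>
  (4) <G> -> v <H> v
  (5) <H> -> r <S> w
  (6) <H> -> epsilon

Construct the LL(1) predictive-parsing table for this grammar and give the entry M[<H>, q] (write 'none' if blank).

FIRST(<S>): from <S>->v <G> q we get {v}; from <S>->epsilon we get {epsilon}. So FIRST(<S>) = {epsilon, v}.
FIRST(<G>): from <G>->r v <H> we get {r}; from <G>->v <H> v we get {v}. So FIRST(<G>) = {r, v}.
FIRST(<H>): from <H>->r <S> w we get {r}; from <H>->epsilon we get {epsilon}. So FIRST(<H>) = {epsilon, r}.
FOLLOW(<S>) includes $ since <S> is the start symbol.
FOLLOW(<G>): in <S>->v <G> q, <G> is followed by q with FIRST {q}. Thus FOLLOW(<G>) = {q}.
FOLLOW(<H>): in <G>->r v <H>, the suffix after <H> is empty, so FOLLOW(<H>) ⊇ FOLLOW(<G>) = {q}; in <G>->v <H> v, <H> is followed by v with FIRST {v}. Thus FOLLOW(<H>) = {q, v}.
For <H> -> r <S> w: FIRST(r <S> w) = {r}, so it goes in M[<H>, t] for t ∈ {r}.
For <H> -> epsilon: FIRST(epsilon) = {epsilon}, so it goes in M[<H>, t] for t ∈ {}; since epsilon ∈ FIRST, also for every t ∈ FOLLOW(<H>) = {q, v}.

<H> -> epsilon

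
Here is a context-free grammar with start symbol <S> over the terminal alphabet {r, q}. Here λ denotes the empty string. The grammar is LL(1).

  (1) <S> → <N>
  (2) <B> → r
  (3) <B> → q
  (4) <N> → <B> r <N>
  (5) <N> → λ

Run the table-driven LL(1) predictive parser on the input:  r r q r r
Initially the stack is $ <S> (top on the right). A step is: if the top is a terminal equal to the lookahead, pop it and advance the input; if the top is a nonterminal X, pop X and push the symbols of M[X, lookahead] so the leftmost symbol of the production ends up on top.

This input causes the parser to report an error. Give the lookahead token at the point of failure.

      Stack        Input        Action
   1  $ <S>        r r q r r $  expand <S> → <N>
   2  $ <N>        r r q r r $  expand <N> → <B> r <N>
   3  $ <N> r <B>  r r q r r $  expand <B> → r
   4  $ <N> r r    r r q r r $  match r
   5  $ <N> r      r q r r $    match r
   6  $ <N>        q r r $      expand <N> → <B> r <N>
   7  $ <N> r <B>  q r r $      expand <B> → q
   8  $ <N> r q    q r r $      match q
   9  $ <N> r      r r $        match r
  10  $ <N>        r $          expand <N> → <B> r <N>
  11  $ <N> r <B>  r $          expand <B> → r
  12  $ <N> r r    r $          match r
  13  $ <N> r      $            error: top is terminal r but lookahead is $

$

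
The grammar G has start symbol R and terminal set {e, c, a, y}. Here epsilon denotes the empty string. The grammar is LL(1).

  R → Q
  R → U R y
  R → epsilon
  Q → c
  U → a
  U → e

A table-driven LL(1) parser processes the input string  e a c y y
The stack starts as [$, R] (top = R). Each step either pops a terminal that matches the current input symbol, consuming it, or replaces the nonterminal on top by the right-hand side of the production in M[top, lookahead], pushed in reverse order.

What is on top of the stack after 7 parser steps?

step 1: stack=$ R  input=e a c y y $  — expand R → U R y
step 2: stack=$ y R U  input=e a c y y $  — expand U → e
step 3: stack=$ y R e  input=e a c y y $  — match e
step 4: stack=$ y R  input=a c y y $  — expand R → U R y
step 5: stack=$ y y R U  input=a c y y $  — expand U → a
step 6: stack=$ y y R a  input=a c y y $  — match a
step 7: stack=$ y y R  input=c y y $  — expand R → Q
Stack after step 7: $ y y Q (top = Q).

Q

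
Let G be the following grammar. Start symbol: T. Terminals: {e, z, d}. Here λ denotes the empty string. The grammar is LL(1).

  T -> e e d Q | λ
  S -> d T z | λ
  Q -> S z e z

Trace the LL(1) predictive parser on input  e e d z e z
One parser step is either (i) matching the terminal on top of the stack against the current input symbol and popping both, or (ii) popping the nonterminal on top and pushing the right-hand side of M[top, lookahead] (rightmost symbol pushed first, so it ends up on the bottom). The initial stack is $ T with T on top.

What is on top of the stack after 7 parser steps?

e

     Stack      Input          Action
  1  $ T        e e d z e z $  expand T -> e e d Q
  2  $ Q d e e  e e d z e z $  match e
  3  $ Q d e    e d z e z $    match e
  4  $ Q d      d z e z $      match d
  5  $ Q        z e z $        expand Q -> S z e z
  6  $ z e z S  z e z $        expand S -> λ
  7  $ z e z    z e z $        match z
Stack after step 7: $ z e (top = e).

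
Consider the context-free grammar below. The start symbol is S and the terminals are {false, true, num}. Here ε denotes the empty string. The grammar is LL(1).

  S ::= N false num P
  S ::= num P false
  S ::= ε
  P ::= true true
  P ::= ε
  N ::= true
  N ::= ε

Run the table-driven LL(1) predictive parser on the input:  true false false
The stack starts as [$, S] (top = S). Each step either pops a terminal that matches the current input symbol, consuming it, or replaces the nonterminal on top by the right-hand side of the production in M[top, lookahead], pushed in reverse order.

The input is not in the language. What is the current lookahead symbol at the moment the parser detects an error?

step 1: stack=$ S  input=true false false $  — expand S ::= N false num P
step 2: stack=$ P num false N  input=true false false $  — expand N ::= true
step 3: stack=$ P num false true  input=true false false $  — match true
step 4: stack=$ P num false  input=false false $  — match false
step 5: stack=$ P num  input=false $  — error: top is terminal num but lookahead is false

false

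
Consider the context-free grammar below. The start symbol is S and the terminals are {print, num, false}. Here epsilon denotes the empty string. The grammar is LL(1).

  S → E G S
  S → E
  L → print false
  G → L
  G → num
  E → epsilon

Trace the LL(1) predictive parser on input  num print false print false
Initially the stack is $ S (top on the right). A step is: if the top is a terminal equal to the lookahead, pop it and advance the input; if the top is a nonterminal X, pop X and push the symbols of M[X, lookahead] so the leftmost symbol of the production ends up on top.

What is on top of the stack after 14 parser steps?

print

step 1: stack=$ S  input=num print false print false $  — expand S → E G S
step 2: stack=$ S G E  input=num print false print false $  — expand E → epsilon
step 3: stack=$ S G  input=num print false print false $  — expand G → num
step 4: stack=$ S num  input=num print false print false $  — match num
step 5: stack=$ S  input=print false print false $  — expand S → E G S
step 6: stack=$ S G E  input=print false print false $  — expand E → epsilon
step 7: stack=$ S G  input=print false print false $  — expand G → L
step 8: stack=$ S L  input=print false print false $  — expand L → print false
step 9: stack=$ S false print  input=print false print false $  — match print
step 10: stack=$ S false  input=false print false $  — match false
step 11: stack=$ S  input=print false $  — expand S → E G S
step 12: stack=$ S G E  input=print false $  — expand E → epsilon
step 13: stack=$ S G  input=print false $  — expand G → L
step 14: stack=$ S L  input=print false $  — expand L → print false
Stack after step 14: $ S false print (top = print).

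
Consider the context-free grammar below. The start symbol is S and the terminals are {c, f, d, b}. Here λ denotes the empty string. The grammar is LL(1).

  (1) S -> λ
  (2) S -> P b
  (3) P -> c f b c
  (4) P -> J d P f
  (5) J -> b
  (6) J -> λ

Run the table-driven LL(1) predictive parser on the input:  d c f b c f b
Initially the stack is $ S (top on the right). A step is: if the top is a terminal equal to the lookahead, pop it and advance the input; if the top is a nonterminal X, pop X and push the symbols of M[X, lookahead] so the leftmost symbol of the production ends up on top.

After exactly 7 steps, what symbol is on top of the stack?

b

step 1: stack=$ S  input=d c f b c f b $  — expand S -> P b
step 2: stack=$ b P  input=d c f b c f b $  — expand P -> J d P f
step 3: stack=$ b f P d J  input=d c f b c f b $  — expand J -> λ
step 4: stack=$ b f P d  input=d c f b c f b $  — match d
step 5: stack=$ b f P  input=c f b c f b $  — expand P -> c f b c
step 6: stack=$ b f c b f c  input=c f b c f b $  — match c
step 7: stack=$ b f c b f  input=f b c f b $  — match f
Stack after step 7: $ b f c b (top = b).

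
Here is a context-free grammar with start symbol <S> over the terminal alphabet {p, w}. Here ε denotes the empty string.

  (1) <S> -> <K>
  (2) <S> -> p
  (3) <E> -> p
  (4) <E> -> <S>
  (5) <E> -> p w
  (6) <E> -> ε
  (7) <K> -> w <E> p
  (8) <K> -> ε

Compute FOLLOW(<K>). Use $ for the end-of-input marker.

FIRST(<K>) = {ε, w}
FIRST(<S>) = {ε, p, w}  (via <K>)
FIRST(<E>) = {ε, p, w}  (via <S>)
FOLLOW(<S>) includes $ since <S> is the start symbol.
FOLLOW(<E>): in <K>->w <E> p, <E> is followed by p with FIRST {p}. Thus FOLLOW(<E>) = {p}.
FOLLOW(<S>): in <E>-><S>, the suffix after <S> is empty, so FOLLOW(<S>) ⊇ FOLLOW(<E>) = {p}. Thus FOLLOW(<S>) = {$, p}.
FOLLOW(<K>): in <S>-><K>, the suffix after <K> is empty, so FOLLOW(<K>) ⊇ FOLLOW(<S>) = {$, p}. Thus FOLLOW(<K>) = {$, p}.

{$, p}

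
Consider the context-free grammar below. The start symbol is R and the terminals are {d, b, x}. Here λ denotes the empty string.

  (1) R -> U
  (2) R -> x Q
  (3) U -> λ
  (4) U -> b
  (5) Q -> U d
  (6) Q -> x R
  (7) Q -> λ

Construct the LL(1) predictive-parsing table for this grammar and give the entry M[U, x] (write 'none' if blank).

FIRST(U): from U->λ we get {λ}; from U->b we get {b}. So FIRST(U) = {λ, b}.
FIRST(R): from R->U we get {λ, b}; from R->x Q we get {x}. So FIRST(R) = {λ, b, x}.
FIRST(Q): from Q->U d we get {b, d}; from Q->x R we get {x}; from Q->λ we get {λ}. So FIRST(Q) = {λ, b, d, x}.
FOLLOW(R) includes $ since R is the start symbol.
FOLLOW(R): in Q->x R, the suffix after R is empty, so FOLLOW(R) ⊇ FOLLOW(Q) = {$}. Thus FOLLOW(R) = {$}.
FOLLOW(U): in R->U, the suffix after U is empty, so FOLLOW(U) ⊇ FOLLOW(R) = {$}; in Q->U d, U is followed by d with FIRST {d}. Thus FOLLOW(U) = {$, d}.
For U -> λ: FIRST(λ) = {λ}, so it goes in M[U, t] for t ∈ {}; since λ ∈ FIRST, also for every t ∈ FOLLOW(U) = {$, d}.
For U -> b: FIRST(b) = {b}, so it goes in M[U, t] for t ∈ {b}.
None of these place a production in M[U, x].

none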